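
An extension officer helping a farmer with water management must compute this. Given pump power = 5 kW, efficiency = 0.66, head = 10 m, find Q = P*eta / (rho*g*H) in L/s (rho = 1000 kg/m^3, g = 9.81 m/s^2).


Q = (P * 1000 * eta) / (rho * g * H)
  = (5 * 1000 * 0.66) / (1000 * 9.81 * 10)
  = 3300 / 98100
  = 0.03364 m^3/s = 33.64 L/s


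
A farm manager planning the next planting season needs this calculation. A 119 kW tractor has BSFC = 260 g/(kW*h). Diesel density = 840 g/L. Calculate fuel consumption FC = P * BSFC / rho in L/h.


FC = P * BSFC / rho_fuel
   = 119 * 260 / 840
   = 30940 / 840
   = 36.83 L/h


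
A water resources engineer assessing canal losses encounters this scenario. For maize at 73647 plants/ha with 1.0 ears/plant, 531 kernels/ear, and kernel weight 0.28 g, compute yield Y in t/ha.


Y = density * ears * kernels * kw
  = 73647 * 1.0 * 531 * 0.28 g/ha
  = 10949835.96 g/ha
  = 10949.84 kg/ha = 10.95 t/ha


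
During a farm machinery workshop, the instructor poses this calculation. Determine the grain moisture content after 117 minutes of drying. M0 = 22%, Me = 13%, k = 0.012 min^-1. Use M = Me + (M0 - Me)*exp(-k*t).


M = Me + (M0 - Me) * e^(-k*t)
  = 13 + (22 - 13) * e^(-0.012*117)
  = 13 + 9 * e^(-1.404)
  = 13 + 9 * 0.24561
  = 13 + 2.2105
  = 15.21%


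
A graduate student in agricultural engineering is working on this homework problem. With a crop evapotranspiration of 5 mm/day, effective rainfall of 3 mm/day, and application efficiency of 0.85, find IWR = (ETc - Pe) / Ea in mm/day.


IWR = (ETc - Pe) / Ea
    = (5 - 3) / 0.85
    = 2 / 0.85
    = 2.35 mm/day


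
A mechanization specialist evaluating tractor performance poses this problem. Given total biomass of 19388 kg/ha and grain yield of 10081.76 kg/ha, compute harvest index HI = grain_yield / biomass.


HI = grain_yield / biomass
   = 10081.76 / 19388
   = 0.52


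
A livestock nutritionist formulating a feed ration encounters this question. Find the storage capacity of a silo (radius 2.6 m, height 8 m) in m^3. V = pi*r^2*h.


V = pi * r^2 * h
  = pi * 2.6^2 * 8
  = pi * 6.76 * 8
  = 169.90 m^3


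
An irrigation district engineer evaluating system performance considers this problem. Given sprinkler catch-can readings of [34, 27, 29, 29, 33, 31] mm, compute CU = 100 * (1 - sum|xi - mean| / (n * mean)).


xbar = 183 / 6 = 30.500
sum|xi - xbar| = 13
CU = 100 * (1 - 13 / (6 * 30.500))
   = 100 * (1 - 0.0710)
   = 92.90%


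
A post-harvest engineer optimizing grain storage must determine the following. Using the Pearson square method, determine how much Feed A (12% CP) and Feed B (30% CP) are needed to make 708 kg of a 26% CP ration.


parts_A = CP_b - target = 30 - 26 = 4
parts_B = target - CP_a = 26 - 12 = 14
total_parts = 4 + 14 = 18
Feed A = 708 * 4 / 18 = 157.33 kg
Feed B = 708 * 14 / 18 = 550.67 kg

157.33 kg


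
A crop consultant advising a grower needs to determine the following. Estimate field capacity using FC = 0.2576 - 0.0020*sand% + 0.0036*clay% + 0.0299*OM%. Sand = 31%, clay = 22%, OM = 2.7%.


FC = 0.2576 - 0.0020*31 + 0.0036*22 + 0.0299*2.7
   = 0.2576 - 0.0620 + 0.0792 + 0.0807
   = 0.3555


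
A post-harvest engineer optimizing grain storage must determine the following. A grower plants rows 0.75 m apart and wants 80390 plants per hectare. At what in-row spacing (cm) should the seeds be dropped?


spacing = 10000 / (row_sp * density)
        = 10000 / (0.75 * 80390)
        = 10000 / 60292.50
        = 0.16586 m = 16.59 cm


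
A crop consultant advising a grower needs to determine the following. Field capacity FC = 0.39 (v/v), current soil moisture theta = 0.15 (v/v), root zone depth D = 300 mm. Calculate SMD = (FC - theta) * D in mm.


SMD = (FC - theta) * D
    = (0.39 - 0.15) * 300
    = 0.240 * 300
    = 72 mm


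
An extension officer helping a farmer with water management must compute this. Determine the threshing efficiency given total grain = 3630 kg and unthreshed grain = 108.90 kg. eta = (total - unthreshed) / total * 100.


eta = (total - unthreshed) / total * 100
    = (3630 - 108.90) / 3630 * 100
    = 3521.10 / 3630 * 100
    = 97%


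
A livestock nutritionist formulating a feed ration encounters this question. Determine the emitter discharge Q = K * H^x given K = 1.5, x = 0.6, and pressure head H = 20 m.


Q = K * H^x
  = 1.5 * 20^0.6
  = 1.5 * 6.0342
  = 9.05 L/h


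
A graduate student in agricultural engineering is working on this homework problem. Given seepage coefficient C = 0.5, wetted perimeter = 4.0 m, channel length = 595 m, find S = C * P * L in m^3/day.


S = C * P * L
  = 0.5 * 4.0 * 595
  = 1190 m^3/day


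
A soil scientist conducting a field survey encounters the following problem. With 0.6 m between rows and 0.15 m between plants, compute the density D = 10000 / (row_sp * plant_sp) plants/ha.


D = 10000 / (row_sp * plant_sp)
  = 10000 / (0.6 * 0.15)
  = 10000 / 0.0900
  = 111111.11 plants/ha


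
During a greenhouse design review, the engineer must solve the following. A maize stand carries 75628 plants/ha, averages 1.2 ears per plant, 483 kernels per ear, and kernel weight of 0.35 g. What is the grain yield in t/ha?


Y = density * ears * kernels * kw
  = 75628 * 1.2 * 483 * 0.35 g/ha
  = 15341896.08 g/ha
  = 15341.90 kg/ha = 15.34 t/ha


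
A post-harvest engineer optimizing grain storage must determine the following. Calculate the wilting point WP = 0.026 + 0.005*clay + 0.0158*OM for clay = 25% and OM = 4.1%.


WP = 0.026 + 0.005*25 + 0.0158*4.1
   = 0.026 + 0.1250 + 0.0648
   = 0.2158


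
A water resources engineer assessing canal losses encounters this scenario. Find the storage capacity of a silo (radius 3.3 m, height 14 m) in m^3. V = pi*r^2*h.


V = pi * r^2 * h
  = pi * 3.3^2 * 14
  = pi * 10.89 * 14
  = 478.97 m^3


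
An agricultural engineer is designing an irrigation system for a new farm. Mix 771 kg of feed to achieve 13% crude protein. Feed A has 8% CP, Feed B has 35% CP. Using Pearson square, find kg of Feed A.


parts_A = CP_b - target = 35 - 13 = 22
parts_B = target - CP_a = 13 - 8 = 5
total_parts = 22 + 5 = 27
Feed A = 771 * 22 / 27 = 628.22 kg
Feed B = 771 * 5 / 27 = 142.78 kg

628.22 kg


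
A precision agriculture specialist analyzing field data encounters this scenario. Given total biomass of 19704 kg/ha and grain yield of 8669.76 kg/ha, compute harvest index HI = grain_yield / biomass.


HI = grain_yield / biomass
   = 8669.76 / 19704
   = 0.44


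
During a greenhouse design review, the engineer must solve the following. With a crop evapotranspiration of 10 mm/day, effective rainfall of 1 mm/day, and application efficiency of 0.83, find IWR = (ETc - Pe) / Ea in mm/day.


IWR = (ETc - Pe) / Ea
    = (10 - 1) / 0.83
    = 9 / 0.83
    = 10.84 mm/day


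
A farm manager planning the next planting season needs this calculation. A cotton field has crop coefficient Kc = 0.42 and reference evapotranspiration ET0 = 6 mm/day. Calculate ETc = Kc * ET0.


ETc = Kc * ET0
    = 0.42 * 6
    = 2.52 mm/day


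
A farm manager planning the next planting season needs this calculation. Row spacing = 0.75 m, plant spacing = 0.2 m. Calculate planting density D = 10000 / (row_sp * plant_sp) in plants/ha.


D = 10000 / (row_sp * plant_sp)
  = 10000 / (0.75 * 0.2)
  = 10000 / 0.1500
  = 66666.67 plants/ha


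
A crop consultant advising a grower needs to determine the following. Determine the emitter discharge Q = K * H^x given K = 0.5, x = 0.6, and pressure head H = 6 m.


Q = K * H^x
  = 0.5 * 6^0.6
  = 0.5 * 2.9302
  = 1.47 L/h


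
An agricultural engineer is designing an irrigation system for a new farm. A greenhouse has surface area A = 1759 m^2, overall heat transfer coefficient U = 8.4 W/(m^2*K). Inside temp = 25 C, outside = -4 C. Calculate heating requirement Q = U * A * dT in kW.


dT = 25 - (-4) = 29 K
Q = U * A * dT
  = 8.4 * 1759 * 29
  = 428492.40 W = 428.49 kW


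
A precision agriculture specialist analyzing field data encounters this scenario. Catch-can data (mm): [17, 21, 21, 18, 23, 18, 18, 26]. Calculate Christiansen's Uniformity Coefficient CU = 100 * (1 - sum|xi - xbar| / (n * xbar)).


xbar = 162 / 8 = 20.250
sum|xi - xbar| = 20
CU = 100 * (1 - 20 / (8 * 20.250))
   = 100 * (1 - 0.1235)
   = 87.65%


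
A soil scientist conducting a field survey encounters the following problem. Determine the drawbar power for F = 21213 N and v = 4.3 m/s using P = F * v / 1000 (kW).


P = F * v / 1000
  = 21213 * 4.3 / 1000
  = 91215.90 / 1000
  = 91.22 kW


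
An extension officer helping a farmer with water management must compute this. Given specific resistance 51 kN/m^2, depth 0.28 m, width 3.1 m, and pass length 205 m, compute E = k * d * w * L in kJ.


E = k * d * w * L
  = 51 * 0.28 * 3.1 * 205
  = 9074.94 kJ


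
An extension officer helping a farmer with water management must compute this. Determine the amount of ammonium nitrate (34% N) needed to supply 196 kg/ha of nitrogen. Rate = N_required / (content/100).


Rate = N_required / (N_content / 100)
     = 196 / (34 / 100)
     = 196 / 0.34
     = 576.47 kg/ha


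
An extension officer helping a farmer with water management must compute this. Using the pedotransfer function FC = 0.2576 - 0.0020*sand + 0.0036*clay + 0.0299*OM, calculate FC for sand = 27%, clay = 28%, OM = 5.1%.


FC = 0.2576 - 0.0020*27 + 0.0036*28 + 0.0299*5.1
   = 0.2576 - 0.0540 + 0.1008 + 0.1525
   = 0.4569


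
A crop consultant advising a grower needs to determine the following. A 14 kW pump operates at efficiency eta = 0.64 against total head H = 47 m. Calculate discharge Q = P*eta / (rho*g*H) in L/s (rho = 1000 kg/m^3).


Q = (P * 1000 * eta) / (rho * g * H)
  = (14 * 1000 * 0.64) / (1000 * 9.81 * 47)
  = 8960 / 461070
  = 0.01943 m^3/s = 19.43 L/s


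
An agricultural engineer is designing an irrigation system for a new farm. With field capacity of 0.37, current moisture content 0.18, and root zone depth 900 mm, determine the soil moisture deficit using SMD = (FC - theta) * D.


SMD = (FC - theta) * D
    = (0.37 - 0.18) * 900
    = 0.190 * 900
    = 171 mm


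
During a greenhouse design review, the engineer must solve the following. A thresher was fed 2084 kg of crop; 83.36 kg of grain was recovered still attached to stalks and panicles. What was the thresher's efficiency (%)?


eta = (total - unthreshed) / total * 100
    = (2084 - 83.36) / 2084 * 100
    = 2000.64 / 2084 * 100
    = 96%


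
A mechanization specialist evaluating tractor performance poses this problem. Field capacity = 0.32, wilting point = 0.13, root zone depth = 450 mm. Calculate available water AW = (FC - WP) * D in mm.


AW = (FC - WP) * D
   = (0.32 - 0.13) * 450
   = 0.19 * 450
   = 85.50 mm


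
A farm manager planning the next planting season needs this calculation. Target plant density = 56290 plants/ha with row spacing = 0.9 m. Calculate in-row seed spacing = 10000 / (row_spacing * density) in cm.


spacing = 10000 / (row_sp * density)
        = 10000 / (0.9 * 56290)
        = 10000 / 50661
        = 0.19739 m = 19.74 cm


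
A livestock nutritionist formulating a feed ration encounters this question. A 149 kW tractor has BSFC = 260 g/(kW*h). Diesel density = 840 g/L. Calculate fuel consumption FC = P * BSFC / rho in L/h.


FC = P * BSFC / rho_fuel
   = 149 * 260 / 840
   = 38740 / 840
   = 46.12 L/h


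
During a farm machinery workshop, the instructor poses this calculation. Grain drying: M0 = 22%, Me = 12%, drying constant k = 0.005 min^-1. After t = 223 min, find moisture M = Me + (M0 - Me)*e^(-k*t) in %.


M = Me + (M0 - Me) * e^(-k*t)
  = 12 + (22 - 12) * e^(-0.005*223)
  = 12 + 10 * e^(-1.115)
  = 12 + 10 * 0.32792
  = 12 + 3.2792
  = 15.28%


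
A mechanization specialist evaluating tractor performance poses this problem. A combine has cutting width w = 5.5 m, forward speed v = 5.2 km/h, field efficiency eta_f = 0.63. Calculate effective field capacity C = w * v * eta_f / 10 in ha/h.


C = w * v * eta_f / 10
  = 5.5 * 5.2 * 0.63 / 10
  = 18.02 / 10
  = 1.80 ha/h


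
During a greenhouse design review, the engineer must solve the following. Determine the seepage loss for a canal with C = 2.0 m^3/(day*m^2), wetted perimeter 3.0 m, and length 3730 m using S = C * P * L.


S = C * P * L
  = 2.0 * 3.0 * 3730
  = 22380 m^3/day


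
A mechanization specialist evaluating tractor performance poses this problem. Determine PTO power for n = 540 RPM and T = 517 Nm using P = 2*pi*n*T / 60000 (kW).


P = 2*pi*n*T / 60000
  = 2*pi * 540 * 517 / 60000
  = 1754139.67 / 60000
  = 29.24 kW


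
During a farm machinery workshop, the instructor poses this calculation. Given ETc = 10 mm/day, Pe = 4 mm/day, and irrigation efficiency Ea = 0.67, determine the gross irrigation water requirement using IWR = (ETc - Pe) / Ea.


IWR = (ETc - Pe) / Ea
    = (10 - 4) / 0.67
    = 6 / 0.67
    = 8.96 mm/day


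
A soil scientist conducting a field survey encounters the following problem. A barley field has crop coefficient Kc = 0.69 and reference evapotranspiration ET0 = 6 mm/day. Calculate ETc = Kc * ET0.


ETc = Kc * ET0
    = 0.69 * 6
    = 4.14 mm/day


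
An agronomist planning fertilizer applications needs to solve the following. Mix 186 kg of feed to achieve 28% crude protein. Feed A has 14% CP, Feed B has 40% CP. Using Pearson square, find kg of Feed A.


parts_A = CP_b - target = 40 - 28 = 12
parts_B = target - CP_a = 28 - 14 = 14
total_parts = 12 + 14 = 26
Feed A = 186 * 12 / 26 = 85.85 kg
Feed B = 186 * 14 / 26 = 100.15 kg

85.85 kg


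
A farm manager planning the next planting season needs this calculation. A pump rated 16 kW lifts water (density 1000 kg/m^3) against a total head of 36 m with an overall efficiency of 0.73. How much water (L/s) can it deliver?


Q = (P * 1000 * eta) / (rho * g * H)
  = (16 * 1000 * 0.73) / (1000 * 9.81 * 36)
  = 11680 / 353160
  = 0.03307 m^3/s = 33.07 L/s


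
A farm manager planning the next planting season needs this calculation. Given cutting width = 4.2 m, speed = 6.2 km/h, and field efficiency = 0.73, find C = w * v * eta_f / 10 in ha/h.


C = w * v * eta_f / 10
  = 4.2 * 6.2 * 0.73 / 10
  = 19.01 / 10
  = 1.90 ha/h


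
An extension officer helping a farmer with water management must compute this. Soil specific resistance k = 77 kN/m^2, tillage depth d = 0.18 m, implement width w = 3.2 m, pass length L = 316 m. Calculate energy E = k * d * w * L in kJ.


E = k * d * w * L
  = 77 * 0.18 * 3.2 * 316
  = 14015.23 kJ


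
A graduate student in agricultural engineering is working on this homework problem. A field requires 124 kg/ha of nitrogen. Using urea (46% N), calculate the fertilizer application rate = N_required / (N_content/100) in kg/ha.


Rate = N_required / (N_content / 100)
     = 124 / (46 / 100)
     = 124 / 0.46
     = 269.57 kg/ha


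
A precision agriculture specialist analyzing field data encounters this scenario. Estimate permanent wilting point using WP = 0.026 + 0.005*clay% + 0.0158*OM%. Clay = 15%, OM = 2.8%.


WP = 0.026 + 0.005*15 + 0.0158*2.8
   = 0.026 + 0.0750 + 0.0442
   = 0.1452


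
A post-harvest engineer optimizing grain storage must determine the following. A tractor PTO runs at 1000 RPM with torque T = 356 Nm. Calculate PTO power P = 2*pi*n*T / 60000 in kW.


P = 2*pi*n*T / 60000
  = 2*pi * 1000 * 356 / 60000
  = 2236813.97 / 60000
  = 37.28 kW


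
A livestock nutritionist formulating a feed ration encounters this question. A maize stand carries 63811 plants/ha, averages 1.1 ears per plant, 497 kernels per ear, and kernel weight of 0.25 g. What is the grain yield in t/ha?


Y = density * ears * kernels * kw
  = 63811 * 1.1 * 497 * 0.25 g/ha
  = 8721368.43 g/ha
  = 8721.37 kg/ha = 8.72 t/ha


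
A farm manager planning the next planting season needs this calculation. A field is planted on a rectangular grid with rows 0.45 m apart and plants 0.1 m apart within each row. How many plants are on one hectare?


D = 10000 / (row_sp * plant_sp)
  = 10000 / (0.45 * 0.1)
  = 10000 / 0.0450
  = 222222.22 plants/ha


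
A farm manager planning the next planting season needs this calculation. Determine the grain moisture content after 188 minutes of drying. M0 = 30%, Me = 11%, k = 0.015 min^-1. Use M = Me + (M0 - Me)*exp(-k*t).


M = Me + (M0 - Me) * e^(-k*t)
  = 11 + (30 - 11) * e^(-0.015*188)
  = 11 + 19 * e^(-2.820)
  = 11 + 19 * 0.05961
  = 11 + 1.1325
  = 12.13%


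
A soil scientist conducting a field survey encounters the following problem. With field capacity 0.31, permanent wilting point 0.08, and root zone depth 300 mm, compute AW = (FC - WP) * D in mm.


AW = (FC - WP) * D
   = (0.31 - 0.08) * 300
   = 0.23 * 300
   = 69 mm


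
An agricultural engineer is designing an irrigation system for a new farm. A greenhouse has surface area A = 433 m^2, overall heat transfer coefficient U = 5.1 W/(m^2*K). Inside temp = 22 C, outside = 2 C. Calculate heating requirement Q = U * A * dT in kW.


dT = 22 - (2) = 20 K
Q = U * A * dT
  = 5.1 * 433 * 20
  = 44166 W = 44.17 kW


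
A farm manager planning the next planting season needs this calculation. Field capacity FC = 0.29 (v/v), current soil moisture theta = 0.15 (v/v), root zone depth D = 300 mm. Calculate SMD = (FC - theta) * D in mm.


SMD = (FC - theta) * D
    = (0.29 - 0.15) * 300
    = 0.140 * 300
    = 42 mm


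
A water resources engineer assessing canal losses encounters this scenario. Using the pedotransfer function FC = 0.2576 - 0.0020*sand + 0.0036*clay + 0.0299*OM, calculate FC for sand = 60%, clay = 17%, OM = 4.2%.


FC = 0.2576 - 0.0020*60 + 0.0036*17 + 0.0299*4.2
   = 0.2576 - 0.1200 + 0.0612 + 0.1256
   = 0.3244


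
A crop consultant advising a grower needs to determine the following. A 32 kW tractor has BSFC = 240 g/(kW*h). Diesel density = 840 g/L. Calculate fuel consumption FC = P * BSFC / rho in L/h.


FC = P * BSFC / rho_fuel
   = 32 * 240 / 840
   = 7680 / 840
   = 9.14 L/h


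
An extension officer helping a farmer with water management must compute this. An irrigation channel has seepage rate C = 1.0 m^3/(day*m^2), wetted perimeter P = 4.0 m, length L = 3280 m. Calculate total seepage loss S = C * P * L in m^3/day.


S = C * P * L
  = 1.0 * 4.0 * 3280
  = 13120 m^3/day


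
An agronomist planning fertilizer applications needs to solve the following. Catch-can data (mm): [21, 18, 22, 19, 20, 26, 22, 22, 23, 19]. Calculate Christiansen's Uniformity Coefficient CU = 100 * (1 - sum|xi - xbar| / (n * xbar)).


xbar = 212 / 10 = 21.200
sum|xi - xbar| = 18
CU = 100 * (1 - 18 / (10 * 21.200))
   = 100 * (1 - 0.0849)
   = 91.51%


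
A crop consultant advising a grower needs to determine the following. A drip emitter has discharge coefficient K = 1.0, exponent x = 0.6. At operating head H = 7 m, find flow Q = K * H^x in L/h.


Q = K * H^x
  = 1.0 * 7^0.6
  = 1.0 * 3.2141
  = 3.21 L/h


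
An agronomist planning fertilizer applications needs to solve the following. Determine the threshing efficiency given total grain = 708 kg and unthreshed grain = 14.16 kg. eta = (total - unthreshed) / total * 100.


eta = (total - unthreshed) / total * 100
    = (708 - 14.16) / 708 * 100
    = 693.84 / 708 * 100
    = 98%


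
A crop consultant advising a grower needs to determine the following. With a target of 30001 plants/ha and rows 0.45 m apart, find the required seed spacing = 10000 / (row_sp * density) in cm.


spacing = 10000 / (row_sp * density)
        = 10000 / (0.45 * 30001)
        = 10000 / 13500.45
        = 0.74072 m = 74.07 cm


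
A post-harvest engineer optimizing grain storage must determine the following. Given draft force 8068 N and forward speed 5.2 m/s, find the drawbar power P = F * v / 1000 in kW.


P = F * v / 1000
  = 8068 * 5.2 / 1000
  = 41953.60 / 1000
  = 41.95 kW


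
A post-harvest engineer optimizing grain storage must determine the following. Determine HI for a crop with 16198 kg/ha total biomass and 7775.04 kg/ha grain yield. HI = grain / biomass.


HI = grain_yield / biomass
   = 7775.04 / 16198
   = 0.48


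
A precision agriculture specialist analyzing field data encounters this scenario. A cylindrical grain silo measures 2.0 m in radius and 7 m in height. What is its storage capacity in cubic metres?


V = pi * r^2 * h
  = pi * 2.0^2 * 7
  = pi * 4 * 7
  = 87.96 m^3


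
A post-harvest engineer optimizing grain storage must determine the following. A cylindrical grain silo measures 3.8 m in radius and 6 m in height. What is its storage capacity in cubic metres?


V = pi * r^2 * h
  = pi * 3.8^2 * 6
  = pi * 14.44 * 6
  = 272.19 m^3


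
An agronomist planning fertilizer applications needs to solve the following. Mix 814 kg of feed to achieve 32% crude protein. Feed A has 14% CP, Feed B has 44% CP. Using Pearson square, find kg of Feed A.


parts_A = CP_b - target = 44 - 32 = 12
parts_B = target - CP_a = 32 - 14 = 18
total_parts = 12 + 18 = 30
Feed A = 814 * 12 / 30 = 325.60 kg
Feed B = 814 * 18 / 30 = 488.40 kg

325.60 kg


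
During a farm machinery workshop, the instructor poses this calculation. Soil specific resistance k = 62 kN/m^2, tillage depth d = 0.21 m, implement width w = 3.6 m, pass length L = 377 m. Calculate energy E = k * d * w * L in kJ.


E = k * d * w * L
  = 62 * 0.21 * 3.6 * 377
  = 17670.74 kJ


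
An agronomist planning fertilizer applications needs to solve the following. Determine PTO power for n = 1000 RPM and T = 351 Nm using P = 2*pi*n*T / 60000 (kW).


P = 2*pi*n*T / 60000
  = 2*pi * 1000 * 351 / 60000
  = 2205398.04 / 60000
  = 36.76 kW


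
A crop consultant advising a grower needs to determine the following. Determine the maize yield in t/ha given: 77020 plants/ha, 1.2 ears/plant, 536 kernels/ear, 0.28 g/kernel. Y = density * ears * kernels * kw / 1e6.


Y = density * ears * kernels * kw
  = 77020 * 1.2 * 536 * 0.28 g/ha
  = 13870993.92 g/ha
  = 13870.99 kg/ha = 13.87 t/ha


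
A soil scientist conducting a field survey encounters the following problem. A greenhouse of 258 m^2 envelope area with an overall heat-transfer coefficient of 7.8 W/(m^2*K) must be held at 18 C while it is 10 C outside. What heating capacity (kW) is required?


dT = 18 - (10) = 8 K
Q = U * A * dT
  = 7.8 * 258 * 8
  = 16099.20 W = 16.10 kW


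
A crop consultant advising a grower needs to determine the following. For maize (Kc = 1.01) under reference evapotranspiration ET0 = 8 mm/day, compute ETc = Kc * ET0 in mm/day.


ETc = Kc * ET0
    = 1.01 * 8
    = 8.08 mm/day


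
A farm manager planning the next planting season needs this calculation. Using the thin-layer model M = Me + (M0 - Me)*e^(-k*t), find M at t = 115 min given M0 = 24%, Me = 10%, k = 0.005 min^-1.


M = Me + (M0 - Me) * e^(-k*t)
  = 10 + (24 - 10) * e^(-0.005*115)
  = 10 + 14 * e^(-0.575)
  = 10 + 14 * 0.56270
  = 10 + 7.8779
  = 17.88%


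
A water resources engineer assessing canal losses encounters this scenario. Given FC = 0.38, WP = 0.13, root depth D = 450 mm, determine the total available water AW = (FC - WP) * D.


AW = (FC - WP) * D
   = (0.38 - 0.13) * 450
   = 0.25 * 450
   = 112.50 mm


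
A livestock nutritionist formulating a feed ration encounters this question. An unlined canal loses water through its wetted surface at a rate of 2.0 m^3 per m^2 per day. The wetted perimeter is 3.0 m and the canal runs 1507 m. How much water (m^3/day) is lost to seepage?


S = C * P * L
  = 2.0 * 3.0 * 1507
  = 9042 m^3/day


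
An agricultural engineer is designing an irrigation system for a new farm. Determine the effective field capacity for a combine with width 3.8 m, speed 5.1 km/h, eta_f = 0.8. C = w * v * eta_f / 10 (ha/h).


C = w * v * eta_f / 10
  = 3.8 * 5.1 * 0.8 / 10
  = 15.50 / 10
  = 1.55 ha/h


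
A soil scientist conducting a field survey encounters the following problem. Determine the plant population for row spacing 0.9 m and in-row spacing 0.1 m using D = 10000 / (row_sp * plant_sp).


D = 10000 / (row_sp * plant_sp)
  = 10000 / (0.9 * 0.1)
  = 10000 / 0.0900
  = 111111.11 plants/ha


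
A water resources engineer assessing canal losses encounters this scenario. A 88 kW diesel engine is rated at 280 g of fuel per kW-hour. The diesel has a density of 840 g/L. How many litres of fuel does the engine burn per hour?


FC = P * BSFC / rho_fuel
   = 88 * 280 / 840
   = 24640 / 840
   = 29.33 L/h


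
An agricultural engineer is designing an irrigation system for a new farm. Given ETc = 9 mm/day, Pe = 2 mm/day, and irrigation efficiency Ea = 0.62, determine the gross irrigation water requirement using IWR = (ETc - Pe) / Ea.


IWR = (ETc - Pe) / Ea
    = (9 - 2) / 0.62
    = 7 / 0.62
    = 11.29 mm/day


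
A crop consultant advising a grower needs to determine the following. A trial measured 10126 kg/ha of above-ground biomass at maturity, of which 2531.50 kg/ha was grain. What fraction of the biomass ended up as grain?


HI = grain_yield / biomass
   = 2531.50 / 10126
   = 0.25


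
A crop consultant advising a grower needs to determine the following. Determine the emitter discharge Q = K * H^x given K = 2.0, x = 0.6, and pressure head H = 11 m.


Q = K * H^x
  = 2.0 * 11^0.6
  = 2.0 * 4.2154
  = 8.43 L/h


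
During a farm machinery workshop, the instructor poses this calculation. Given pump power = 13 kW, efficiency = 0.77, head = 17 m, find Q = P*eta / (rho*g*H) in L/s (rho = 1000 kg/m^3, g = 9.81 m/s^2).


Q = (P * 1000 * eta) / (rho * g * H)
  = (13 * 1000 * 0.77) / (1000 * 9.81 * 17)
  = 10010 / 166770
  = 0.06002 m^3/s = 60.02 L/s


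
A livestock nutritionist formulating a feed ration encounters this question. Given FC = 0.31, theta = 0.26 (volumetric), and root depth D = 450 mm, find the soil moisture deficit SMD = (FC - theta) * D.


SMD = (FC - theta) * D
    = (0.31 - 0.26) * 450
    = 0.050 * 450
    = 22.50 mm


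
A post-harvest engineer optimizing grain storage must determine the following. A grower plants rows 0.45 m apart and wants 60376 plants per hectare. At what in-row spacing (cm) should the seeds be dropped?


spacing = 10000 / (row_sp * density)
        = 10000 / (0.45 * 60376)
        = 10000 / 27169.20
        = 0.36806 m = 36.81 cm


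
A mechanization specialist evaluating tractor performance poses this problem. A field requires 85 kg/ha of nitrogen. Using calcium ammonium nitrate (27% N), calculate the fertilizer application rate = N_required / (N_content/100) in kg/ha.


Rate = N_required / (N_content / 100)
     = 85 / (27 / 100)
     = 85 / 0.27
     = 314.81 kg/ha


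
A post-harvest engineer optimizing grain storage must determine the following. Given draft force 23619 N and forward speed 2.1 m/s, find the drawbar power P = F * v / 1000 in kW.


P = F * v / 1000
  = 23619 * 2.1 / 1000
  = 49599.90 / 1000
  = 49.60 kW


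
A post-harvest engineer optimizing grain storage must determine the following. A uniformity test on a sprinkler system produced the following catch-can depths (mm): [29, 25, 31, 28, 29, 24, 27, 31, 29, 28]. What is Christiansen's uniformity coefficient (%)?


xbar = 281 / 10 = 28.100
sum|xi - xbar| = 17
CU = 100 * (1 - 17 / (10 * 28.100))
   = 100 * (1 - 0.0605)
   = 93.95%


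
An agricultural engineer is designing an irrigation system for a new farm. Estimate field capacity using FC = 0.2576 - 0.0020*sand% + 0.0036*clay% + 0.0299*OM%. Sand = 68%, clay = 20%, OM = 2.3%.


FC = 0.2576 - 0.0020*68 + 0.0036*20 + 0.0299*2.3
   = 0.2576 - 0.1360 + 0.0720 + 0.0688
   = 0.2624


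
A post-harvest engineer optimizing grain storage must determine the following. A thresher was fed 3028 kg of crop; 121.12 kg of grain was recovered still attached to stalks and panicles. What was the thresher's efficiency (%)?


eta = (total - unthreshed) / total * 100
    = (3028 - 121.12) / 3028 * 100
    = 2906.88 / 3028 * 100
    = 96%


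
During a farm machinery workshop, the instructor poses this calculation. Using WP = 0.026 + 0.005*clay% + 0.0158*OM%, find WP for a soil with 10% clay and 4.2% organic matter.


WP = 0.026 + 0.005*10 + 0.0158*4.2
   = 0.026 + 0.0500 + 0.0664
   = 0.1424


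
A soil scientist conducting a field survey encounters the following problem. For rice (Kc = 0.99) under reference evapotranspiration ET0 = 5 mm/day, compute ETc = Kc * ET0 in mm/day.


ETc = Kc * ET0
    = 0.99 * 5
    = 4.95 mm/day


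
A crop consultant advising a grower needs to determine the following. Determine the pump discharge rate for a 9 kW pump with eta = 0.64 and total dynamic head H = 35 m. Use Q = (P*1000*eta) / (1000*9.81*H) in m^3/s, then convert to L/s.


Q = (P * 1000 * eta) / (rho * g * H)
  = (9 * 1000 * 0.64) / (1000 * 9.81 * 35)
  = 5760 / 343350
  = 0.01678 m^3/s = 16.78 L/s


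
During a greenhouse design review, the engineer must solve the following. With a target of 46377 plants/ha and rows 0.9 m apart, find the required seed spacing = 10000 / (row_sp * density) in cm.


spacing = 10000 / (row_sp * density)
        = 10000 / (0.9 * 46377)
        = 10000 / 41739.30
        = 0.23958 m = 23.96 cm


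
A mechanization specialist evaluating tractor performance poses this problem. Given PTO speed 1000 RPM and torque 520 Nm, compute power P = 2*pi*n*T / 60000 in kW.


P = 2*pi*n*T / 60000
  = 2*pi * 1000 * 520 / 60000
  = 3267256.36 / 60000
  = 54.45 kW


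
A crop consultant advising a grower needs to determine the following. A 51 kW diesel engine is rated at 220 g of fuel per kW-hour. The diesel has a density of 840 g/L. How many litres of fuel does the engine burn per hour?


FC = P * BSFC / rho_fuel
   = 51 * 220 / 840
   = 11220 / 840
   = 13.36 L/h


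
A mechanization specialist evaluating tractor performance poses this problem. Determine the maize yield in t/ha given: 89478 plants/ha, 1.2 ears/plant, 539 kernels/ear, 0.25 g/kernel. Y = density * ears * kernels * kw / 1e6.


Y = density * ears * kernels * kw
  = 89478 * 1.2 * 539 * 0.25 g/ha
  = 14468592.60 g/ha
  = 14468.59 kg/ha = 14.47 t/ha


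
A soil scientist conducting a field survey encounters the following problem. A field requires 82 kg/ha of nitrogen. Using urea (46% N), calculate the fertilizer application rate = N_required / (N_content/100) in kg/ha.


Rate = N_required / (N_content / 100)
     = 82 / (46 / 100)
     = 82 / 0.46
     = 178.26 kg/ha


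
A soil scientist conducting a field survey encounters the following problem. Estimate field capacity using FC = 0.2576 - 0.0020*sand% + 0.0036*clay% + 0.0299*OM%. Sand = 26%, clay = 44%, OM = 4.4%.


FC = 0.2576 - 0.0020*26 + 0.0036*44 + 0.0299*4.4
   = 0.2576 - 0.0520 + 0.1584 + 0.1316
   = 0.4956


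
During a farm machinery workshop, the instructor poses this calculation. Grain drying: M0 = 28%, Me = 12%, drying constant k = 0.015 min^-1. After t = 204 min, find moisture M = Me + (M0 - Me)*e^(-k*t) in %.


M = Me + (M0 - Me) * e^(-k*t)
  = 12 + (28 - 12) * e^(-0.015*204)
  = 12 + 16 * e^(-3.060)
  = 12 + 16 * 0.04689
  = 12 + 0.7502
  = 12.75%


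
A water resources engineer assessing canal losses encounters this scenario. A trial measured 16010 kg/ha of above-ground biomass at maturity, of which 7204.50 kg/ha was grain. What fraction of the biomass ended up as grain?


HI = grain_yield / biomass
   = 7204.50 / 16010
   = 0.45


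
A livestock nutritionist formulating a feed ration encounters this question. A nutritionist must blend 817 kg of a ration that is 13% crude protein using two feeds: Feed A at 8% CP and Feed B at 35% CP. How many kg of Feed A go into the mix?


parts_A = CP_b - target = 35 - 13 = 22
parts_B = target - CP_a = 13 - 8 = 5
total_parts = 22 + 5 = 27
Feed A = 817 * 22 / 27 = 665.70 kg
Feed B = 817 * 5 / 27 = 151.30 kg

665.70 kg


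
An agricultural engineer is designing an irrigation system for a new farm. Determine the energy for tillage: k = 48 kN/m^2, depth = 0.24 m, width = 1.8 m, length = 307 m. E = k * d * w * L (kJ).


E = k * d * w * L
  = 48 * 0.24 * 1.8 * 307
  = 6365.95 kJ


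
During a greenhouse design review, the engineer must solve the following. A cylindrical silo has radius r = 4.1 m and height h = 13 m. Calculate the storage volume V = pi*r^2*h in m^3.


V = pi * r^2 * h
  = pi * 4.1^2 * 13
  = pi * 16.81 * 13
  = 686.53 m^3


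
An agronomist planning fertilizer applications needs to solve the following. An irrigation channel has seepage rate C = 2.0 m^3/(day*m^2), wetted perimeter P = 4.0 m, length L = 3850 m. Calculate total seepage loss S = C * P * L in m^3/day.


S = C * P * L
  = 2.0 * 4.0 * 3850
  = 30800 m^3/day


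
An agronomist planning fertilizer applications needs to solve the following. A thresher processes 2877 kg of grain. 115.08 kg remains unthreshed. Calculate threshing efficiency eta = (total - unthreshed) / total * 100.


eta = (total - unthreshed) / total * 100
    = (2877 - 115.08) / 2877 * 100
    = 2761.92 / 2877 * 100
    = 96%


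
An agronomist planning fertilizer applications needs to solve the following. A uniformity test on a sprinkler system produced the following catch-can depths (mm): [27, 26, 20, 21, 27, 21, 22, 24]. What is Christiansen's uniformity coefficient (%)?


xbar = 188 / 8 = 23.500
sum|xi - xbar| = 20
CU = 100 * (1 - 20 / (8 * 23.500))
   = 100 * (1 - 0.1064)
   = 89.36%


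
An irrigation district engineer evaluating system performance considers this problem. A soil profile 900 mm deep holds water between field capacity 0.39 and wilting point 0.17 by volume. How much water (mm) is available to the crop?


AW = (FC - WP) * D
   = (0.39 - 0.17) * 900
   = 0.22 * 900
   = 198 mm


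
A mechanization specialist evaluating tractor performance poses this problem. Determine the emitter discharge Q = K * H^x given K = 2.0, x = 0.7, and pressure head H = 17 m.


Q = K * H^x
  = 2.0 * 17^0.7
  = 2.0 * 7.2663
  = 14.53 L/h


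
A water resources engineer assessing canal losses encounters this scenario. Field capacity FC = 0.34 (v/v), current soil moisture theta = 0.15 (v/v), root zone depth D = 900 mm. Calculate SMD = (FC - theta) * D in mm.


SMD = (FC - theta) * D
    = (0.34 - 0.15) * 900
    = 0.190 * 900
    = 171 mm


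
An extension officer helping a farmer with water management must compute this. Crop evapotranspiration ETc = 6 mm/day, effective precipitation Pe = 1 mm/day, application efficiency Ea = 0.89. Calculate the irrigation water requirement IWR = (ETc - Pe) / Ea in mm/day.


IWR = (ETc - Pe) / Ea
    = (6 - 1) / 0.89
    = 5 / 0.89
    = 5.62 mm/day


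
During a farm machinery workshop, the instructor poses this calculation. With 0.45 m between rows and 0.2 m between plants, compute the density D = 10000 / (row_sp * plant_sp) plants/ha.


D = 10000 / (row_sp * plant_sp)
  = 10000 / (0.45 * 0.2)
  = 10000 / 0.0900
  = 111111.11 plants/ha


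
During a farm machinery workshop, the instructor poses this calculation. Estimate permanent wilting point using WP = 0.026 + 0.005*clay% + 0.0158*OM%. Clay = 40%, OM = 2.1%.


WP = 0.026 + 0.005*40 + 0.0158*2.1
   = 0.026 + 0.2000 + 0.0332
   = 0.2592


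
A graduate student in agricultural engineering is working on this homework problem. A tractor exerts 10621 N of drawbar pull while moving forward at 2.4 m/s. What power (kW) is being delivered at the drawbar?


P = F * v / 1000
  = 10621 * 2.4 / 1000
  = 25490.40 / 1000
  = 25.49 kW


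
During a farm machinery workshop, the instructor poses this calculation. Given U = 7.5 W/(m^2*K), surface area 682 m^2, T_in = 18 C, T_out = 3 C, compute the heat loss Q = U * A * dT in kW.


dT = 18 - (3) = 15 K
Q = U * A * dT
  = 7.5 * 682 * 15
  = 76725 W = 76.73 kW


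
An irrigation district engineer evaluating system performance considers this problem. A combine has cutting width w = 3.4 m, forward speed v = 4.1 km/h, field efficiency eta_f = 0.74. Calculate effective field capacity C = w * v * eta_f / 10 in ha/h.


C = w * v * eta_f / 10
  = 3.4 * 4.1 * 0.74 / 10
  = 10.32 / 10
  = 1.03 ha/h


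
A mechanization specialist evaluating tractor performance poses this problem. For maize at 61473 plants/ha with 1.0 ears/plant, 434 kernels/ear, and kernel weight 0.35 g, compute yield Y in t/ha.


Y = density * ears * kernels * kw
  = 61473 * 1.0 * 434 * 0.35 g/ha
  = 9337748.70 g/ha
  = 9337.75 kg/ha = 9.34 t/ha


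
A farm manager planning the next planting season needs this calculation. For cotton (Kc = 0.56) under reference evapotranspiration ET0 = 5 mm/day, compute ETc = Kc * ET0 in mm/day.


ETc = Kc * ET0
    = 0.56 * 5
    = 2.80 mm/day


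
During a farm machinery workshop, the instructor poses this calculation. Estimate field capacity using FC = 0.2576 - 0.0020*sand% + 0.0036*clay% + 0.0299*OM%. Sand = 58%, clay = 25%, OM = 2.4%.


FC = 0.2576 - 0.0020*58 + 0.0036*25 + 0.0299*2.4
   = 0.2576 - 0.1160 + 0.0900 + 0.0718
   = 0.3034


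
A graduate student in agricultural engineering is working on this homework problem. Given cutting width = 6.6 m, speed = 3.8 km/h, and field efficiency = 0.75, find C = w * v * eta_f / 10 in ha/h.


C = w * v * eta_f / 10
  = 6.6 * 3.8 * 0.75 / 10
  = 18.81 / 10
  = 1.88 ha/h


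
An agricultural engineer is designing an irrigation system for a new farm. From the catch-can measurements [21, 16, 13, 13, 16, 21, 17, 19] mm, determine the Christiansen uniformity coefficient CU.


xbar = 136 / 8 = 17
sum|xi - xbar| = 20
CU = 100 * (1 - 20 / (8 * 17))
   = 100 * (1 - 0.1471)
   = 85.29%


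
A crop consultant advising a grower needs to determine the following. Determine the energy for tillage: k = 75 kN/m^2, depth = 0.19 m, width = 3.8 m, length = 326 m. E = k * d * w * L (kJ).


E = k * d * w * L
  = 75 * 0.19 * 3.8 * 326
  = 17652.90 kJ


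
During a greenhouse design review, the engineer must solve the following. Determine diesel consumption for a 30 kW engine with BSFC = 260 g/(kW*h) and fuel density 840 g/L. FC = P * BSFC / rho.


FC = P * BSFC / rho_fuel
   = 30 * 260 / 840
   = 7800 / 840
   = 9.29 L/h


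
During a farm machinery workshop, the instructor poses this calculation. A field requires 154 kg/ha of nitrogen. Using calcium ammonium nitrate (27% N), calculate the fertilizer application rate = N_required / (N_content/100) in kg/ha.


Rate = N_required / (N_content / 100)
     = 154 / (27 / 100)
     = 154 / 0.27
     = 570.37 kg/ha


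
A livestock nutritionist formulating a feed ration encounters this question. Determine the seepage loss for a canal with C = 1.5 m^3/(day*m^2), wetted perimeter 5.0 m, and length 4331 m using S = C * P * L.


S = C * P * L
  = 1.5 * 5.0 * 4331
  = 32482.50 m^3/day


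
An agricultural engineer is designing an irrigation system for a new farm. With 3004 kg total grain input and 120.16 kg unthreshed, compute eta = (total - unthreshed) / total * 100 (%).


eta = (total - unthreshed) / total * 100
    = (3004 - 120.16) / 3004 * 100
    = 2883.84 / 3004 * 100
    = 96%


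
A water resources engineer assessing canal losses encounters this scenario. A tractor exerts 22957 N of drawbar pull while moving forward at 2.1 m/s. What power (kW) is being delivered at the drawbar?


P = F * v / 1000
  = 22957 * 2.1 / 1000
  = 48209.70 / 1000
  = 48.21 kW


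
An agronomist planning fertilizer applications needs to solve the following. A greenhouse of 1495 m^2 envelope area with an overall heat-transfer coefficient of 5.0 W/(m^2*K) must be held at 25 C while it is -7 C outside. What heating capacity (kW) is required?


dT = 25 - (-7) = 32 K
Q = U * A * dT
  = 5.0 * 1495 * 32
  = 239200 W = 239.20 kW


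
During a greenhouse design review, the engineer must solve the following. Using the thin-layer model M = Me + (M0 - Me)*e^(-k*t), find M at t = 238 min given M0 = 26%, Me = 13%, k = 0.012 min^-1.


M = Me + (M0 - Me) * e^(-k*t)
  = 13 + (26 - 13) * e^(-0.012*238)
  = 13 + 13 * e^(-2.856)
  = 13 + 13 * 0.05750
  = 13 + 0.7475
  = 13.75%
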